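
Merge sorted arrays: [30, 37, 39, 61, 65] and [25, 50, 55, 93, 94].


Take 25 from B
Take 30 from A
Take 37 from A
Take 39 from A
Take 50 from B
Take 55 from B
Take 61 from A
Take 65 from A

Merged: [25, 30, 37, 39, 50, 55, 61, 65, 93, 94]


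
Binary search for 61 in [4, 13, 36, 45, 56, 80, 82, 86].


Step 1: lo=0, hi=7, mid=3, val=45
Step 2: lo=4, hi=7, mid=5, val=80
Step 3: lo=4, hi=4, mid=4, val=56

Not found


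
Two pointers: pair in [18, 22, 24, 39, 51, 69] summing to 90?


lo=0(18)+hi=5(69)=87
lo=1(22)+hi=5(69)=91
lo=1(22)+hi=4(51)=73
lo=2(24)+hi=4(51)=75
lo=3(39)+hi=4(51)=90

Yes: 39+51=90


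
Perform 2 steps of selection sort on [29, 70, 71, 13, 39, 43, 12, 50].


Initial: [29, 70, 71, 13, 39, 43, 12, 50]
Step 1: min=12 at 6
  Swap: [12, 70, 71, 13, 39, 43, 29, 50]
Step 2: min=13 at 3
  Swap: [12, 13, 71, 70, 39, 43, 29, 50]

After 2 steps: [12, 13, 71, 70, 39, 43, 29, 50]


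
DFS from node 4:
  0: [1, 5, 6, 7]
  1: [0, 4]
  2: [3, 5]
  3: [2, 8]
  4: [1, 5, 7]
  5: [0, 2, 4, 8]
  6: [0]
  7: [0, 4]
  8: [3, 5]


Visit 4, push [7, 5, 1]
Visit 1, push [0]
Visit 0, push [7, 6, 5]
Visit 5, push [8, 2]
Visit 2, push [3]
Visit 3, push [8]
Visit 8, push []
Visit 6, push []
Visit 7, push []

DFS order: [4, 1, 0, 5, 2, 3, 8, 6, 7]


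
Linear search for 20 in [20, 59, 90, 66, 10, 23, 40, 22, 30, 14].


i=0: 20==20 found!

Found at 0, 1 comps


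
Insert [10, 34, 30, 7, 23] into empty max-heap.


Insert 10: [10]
Insert 34: [34, 10]
Insert 30: [34, 10, 30]
Insert 7: [34, 10, 30, 7]
Insert 23: [34, 23, 30, 7, 10]

Final heap: [34, 23, 30, 7, 10]


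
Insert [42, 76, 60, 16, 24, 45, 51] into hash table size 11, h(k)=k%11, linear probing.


Insert 42: h=9 -> slot 9
Insert 76: h=10 -> slot 10
Insert 60: h=5 -> slot 5
Insert 16: h=5, 1 probes -> slot 6
Insert 24: h=2 -> slot 2
Insert 45: h=1 -> slot 1
Insert 51: h=7 -> slot 7

Table: [None, 45, 24, None, None, 60, 16, 51, None, 42, 76]


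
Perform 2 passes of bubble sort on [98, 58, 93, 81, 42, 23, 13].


Initial: [98, 58, 93, 81, 42, 23, 13]
Pass 1: [58, 93, 81, 42, 23, 13, 98] (6 swaps)
Pass 2: [58, 81, 42, 23, 13, 93, 98] (4 swaps)

After 2 passes: [58, 81, 42, 23, 13, 93, 98]


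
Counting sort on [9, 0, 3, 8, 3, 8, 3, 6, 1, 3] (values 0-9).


Input: [9, 0, 3, 8, 3, 8, 3, 6, 1, 3]
Counts: [1, 1, 0, 4, 0, 0, 1, 0, 2, 1]

Sorted: [0, 1, 3, 3, 3, 3, 6, 8, 8, 9]


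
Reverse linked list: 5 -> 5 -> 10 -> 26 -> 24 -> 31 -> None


Step 1: curr=5, set curr.next=prev(None) | reversed so far: 5
Step 2: curr=5, set curr.next=prev(5) | reversed so far: 5 -> 5
Step 3: curr=10, set curr.next=prev(5) | reversed so far: 10 -> 5 -> 5
Step 4: curr=26, set curr.next=prev(10) | reversed so far: 26 -> 10 -> 5 -> 5
Step 5: curr=24, set curr.next=prev(26) | reversed so far: 24 -> 26 -> 10 -> 5 -> 5
Step 6: curr=31, set curr.next=prev(24) | reversed so far: 31 -> 24 -> 26 -> 10 -> 5 -> 5

31 -> 24 -> 26 -> 10 -> 5 -> 5 -> None


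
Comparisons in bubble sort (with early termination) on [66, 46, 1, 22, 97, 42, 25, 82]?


Algorithm: bubble sort (with early termination)
Input: [66, 46, 1, 22, 97, 42, 25, 82]
Sorted: [1, 22, 25, 42, 46, 66, 82, 97]

25


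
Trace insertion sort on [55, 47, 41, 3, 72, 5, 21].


Initial: [55, 47, 41, 3, 72, 5, 21]
Insert 47: [47, 55, 41, 3, 72, 5, 21]
Insert 41: [41, 47, 55, 3, 72, 5, 21]
Insert 3: [3, 41, 47, 55, 72, 5, 21]
Insert 72: [3, 41, 47, 55, 72, 5, 21]
Insert 5: [3, 5, 41, 47, 55, 72, 21]
Insert 21: [3, 5, 21, 41, 47, 55, 72]

Sorted: [3, 5, 21, 41, 47, 55, 72]


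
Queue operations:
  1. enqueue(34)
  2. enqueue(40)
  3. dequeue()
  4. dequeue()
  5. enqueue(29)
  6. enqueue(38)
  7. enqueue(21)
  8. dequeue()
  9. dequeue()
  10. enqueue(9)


enqueue(34) -> [34]
enqueue(40) -> [34, 40]
dequeue()->34, [40]
dequeue()->40, []
enqueue(29) -> [29]
enqueue(38) -> [29, 38]
enqueue(21) -> [29, 38, 21]
dequeue()->29, [38, 21]
dequeue()->38, [21]
enqueue(9) -> [21, 9]

Final queue: [21, 9]


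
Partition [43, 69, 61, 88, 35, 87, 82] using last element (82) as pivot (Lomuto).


Pivot: 82
  43 <= 82: advance i (no swap)
  69 <= 82: advance i (no swap)
  61 <= 82: advance i (no swap)
  35 <= 82: swap -> [43, 69, 61, 35, 88, 87, 82]
Place pivot at 4: [43, 69, 61, 35, 82, 87, 88]

Partitioned: [43, 69, 61, 35, 82, 87, 88]


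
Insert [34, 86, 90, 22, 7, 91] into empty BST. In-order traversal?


Insert 34: root
Insert 86: R from 34
Insert 90: R from 34 -> R from 86
Insert 22: L from 34
Insert 7: L from 34 -> L from 22
Insert 91: R from 34 -> R from 86 -> R from 90

In-order: [7, 22, 34, 86, 90, 91]


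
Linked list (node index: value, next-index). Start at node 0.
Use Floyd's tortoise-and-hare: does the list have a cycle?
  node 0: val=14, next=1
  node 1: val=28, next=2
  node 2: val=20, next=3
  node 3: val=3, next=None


Floyd's tortoise (slow, +1) and hare (fast, +2):
  init: slow=0, fast=0
  step 1: slow=1, fast=2
  step 2: fast 2->3->None, no cycle

Cycle: no


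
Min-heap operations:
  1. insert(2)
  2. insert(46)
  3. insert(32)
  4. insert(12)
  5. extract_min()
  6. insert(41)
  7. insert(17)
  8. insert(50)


insert(2) -> [2]
insert(46) -> [2, 46]
insert(32) -> [2, 46, 32]
insert(12) -> [2, 12, 32, 46]
extract_min()->2, [12, 46, 32]
insert(41) -> [12, 41, 32, 46]
insert(17) -> [12, 17, 32, 46, 41]
insert(50) -> [12, 17, 32, 46, 41, 50]

Final heap: [12, 17, 32, 46, 41, 50]


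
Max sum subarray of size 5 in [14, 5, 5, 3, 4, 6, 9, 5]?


[0:5]: 31
[1:6]: 23
[2:7]: 27
[3:8]: 27

Max: 31 at [0:5]


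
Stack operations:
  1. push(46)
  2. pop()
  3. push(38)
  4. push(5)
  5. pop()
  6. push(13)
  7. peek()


push(46) -> [46]
pop()->46, []
push(38) -> [38]
push(5) -> [38, 5]
pop()->5, [38]
push(13) -> [38, 13]
peek()->13

Final stack: [38, 13]


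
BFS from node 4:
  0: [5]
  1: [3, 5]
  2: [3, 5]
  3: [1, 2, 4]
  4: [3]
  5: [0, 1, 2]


Visit 4, enqueue [3]
Visit 3, enqueue [1, 2]
Visit 1, enqueue [5]
Visit 2, enqueue []
Visit 5, enqueue [0]
Visit 0, enqueue []

BFS order: [4, 3, 1, 2, 5, 0]


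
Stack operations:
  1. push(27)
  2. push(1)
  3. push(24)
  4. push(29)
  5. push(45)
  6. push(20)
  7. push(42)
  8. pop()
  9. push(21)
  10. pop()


push(27) -> [27]
push(1) -> [27, 1]
push(24) -> [27, 1, 24]
push(29) -> [27, 1, 24, 29]
push(45) -> [27, 1, 24, 29, 45]
push(20) -> [27, 1, 24, 29, 45, 20]
push(42) -> [27, 1, 24, 29, 45, 20, 42]
pop()->42, [27, 1, 24, 29, 45, 20]
push(21) -> [27, 1, 24, 29, 45, 20, 21]
pop()->21, [27, 1, 24, 29, 45, 20]

Final stack: [27, 1, 24, 29, 45, 20]


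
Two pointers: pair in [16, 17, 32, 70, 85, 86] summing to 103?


lo=0(16)+hi=5(86)=102
lo=1(17)+hi=5(86)=103

Yes: 17+86=103


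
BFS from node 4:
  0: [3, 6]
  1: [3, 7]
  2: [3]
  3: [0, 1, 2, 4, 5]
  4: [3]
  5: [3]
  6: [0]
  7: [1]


Visit 4, enqueue [3]
Visit 3, enqueue [0, 1, 2, 5]
Visit 0, enqueue [6]
Visit 1, enqueue [7]
Visit 2, enqueue []
Visit 5, enqueue []
Visit 6, enqueue []
Visit 7, enqueue []

BFS order: [4, 3, 0, 1, 2, 5, 6, 7]


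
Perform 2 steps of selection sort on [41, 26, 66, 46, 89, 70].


Initial: [41, 26, 66, 46, 89, 70]
Step 1: min=26 at 1
  Swap: [26, 41, 66, 46, 89, 70]
Step 2: min=41 at 1
  Swap: [26, 41, 66, 46, 89, 70]

After 2 steps: [26, 41, 66, 46, 89, 70]


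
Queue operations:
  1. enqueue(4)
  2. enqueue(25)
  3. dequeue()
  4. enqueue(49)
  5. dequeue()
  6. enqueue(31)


enqueue(4) -> [4]
enqueue(25) -> [4, 25]
dequeue()->4, [25]
enqueue(49) -> [25, 49]
dequeue()->25, [49]
enqueue(31) -> [49, 31]

Final queue: [49, 31]


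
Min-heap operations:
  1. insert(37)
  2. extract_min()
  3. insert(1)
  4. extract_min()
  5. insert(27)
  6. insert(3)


insert(37) -> [37]
extract_min()->37, []
insert(1) -> [1]
extract_min()->1, []
insert(27) -> [27]
insert(3) -> [3, 27]

Final heap: [3, 27]


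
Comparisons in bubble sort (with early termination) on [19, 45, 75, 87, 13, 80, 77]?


Algorithm: bubble sort (with early termination)
Input: [19, 45, 75, 87, 13, 80, 77]
Sorted: [13, 19, 45, 75, 77, 80, 87]

20


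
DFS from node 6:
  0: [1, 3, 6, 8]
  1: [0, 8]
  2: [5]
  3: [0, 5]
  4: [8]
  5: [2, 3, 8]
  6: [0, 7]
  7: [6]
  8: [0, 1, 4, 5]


Visit 6, push [7, 0]
Visit 0, push [8, 3, 1]
Visit 1, push [8]
Visit 8, push [5, 4]
Visit 4, push []
Visit 5, push [3, 2]
Visit 2, push []
Visit 3, push []
Visit 7, push []

DFS order: [6, 0, 1, 8, 4, 5, 2, 3, 7]


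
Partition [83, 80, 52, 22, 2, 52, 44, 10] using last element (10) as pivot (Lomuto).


Pivot: 10
  2 <= 10: swap -> [2, 80, 52, 22, 83, 52, 44, 10]
Place pivot at 1: [2, 10, 52, 22, 83, 52, 44, 80]

Partitioned: [2, 10, 52, 22, 83, 52, 44, 80]


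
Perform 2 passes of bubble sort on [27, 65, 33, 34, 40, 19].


Initial: [27, 65, 33, 34, 40, 19]
Pass 1: [27, 33, 34, 40, 19, 65] (4 swaps)
Pass 2: [27, 33, 34, 19, 40, 65] (1 swaps)

After 2 passes: [27, 33, 34, 19, 40, 65]


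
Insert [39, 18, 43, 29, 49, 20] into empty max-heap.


Insert 39: [39]
Insert 18: [39, 18]
Insert 43: [43, 18, 39]
Insert 29: [43, 29, 39, 18]
Insert 49: [49, 43, 39, 18, 29]
Insert 20: [49, 43, 39, 18, 29, 20]

Final heap: [49, 43, 39, 18, 29, 20]


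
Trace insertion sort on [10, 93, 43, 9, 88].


Initial: [10, 93, 43, 9, 88]
Insert 93: [10, 93, 43, 9, 88]
Insert 43: [10, 43, 93, 9, 88]
Insert 9: [9, 10, 43, 93, 88]
Insert 88: [9, 10, 43, 88, 93]

Sorted: [9, 10, 43, 88, 93]


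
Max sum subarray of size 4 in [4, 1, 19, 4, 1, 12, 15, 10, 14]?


[0:4]: 28
[1:5]: 25
[2:6]: 36
[3:7]: 32
[4:8]: 38
[5:9]: 51

Max: 51 at [5:9]


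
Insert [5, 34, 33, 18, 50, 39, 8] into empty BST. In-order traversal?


Insert 5: root
Insert 34: R from 5
Insert 33: R from 5 -> L from 34
Insert 18: R from 5 -> L from 34 -> L from 33
Insert 50: R from 5 -> R from 34
Insert 39: R from 5 -> R from 34 -> L from 50
Insert 8: R from 5 -> L from 34 -> L from 33 -> L from 18

In-order: [5, 8, 18, 33, 34, 39, 50]


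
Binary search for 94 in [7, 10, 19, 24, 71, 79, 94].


Step 1: lo=0, hi=6, mid=3, val=24
Step 2: lo=4, hi=6, mid=5, val=79
Step 3: lo=6, hi=6, mid=6, val=94

Found at index 6


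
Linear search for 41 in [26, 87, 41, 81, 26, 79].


i=0: 26!=41
i=1: 87!=41
i=2: 41==41 found!

Found at 2, 3 comps


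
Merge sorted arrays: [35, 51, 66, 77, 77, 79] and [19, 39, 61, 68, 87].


Take 19 from B
Take 35 from A
Take 39 from B
Take 51 from A
Take 61 from B
Take 66 from A
Take 68 from B
Take 77 from A
Take 77 from A
Take 79 from A

Merged: [19, 35, 39, 51, 61, 66, 68, 77, 77, 79, 87]


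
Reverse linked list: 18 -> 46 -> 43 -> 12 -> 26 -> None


Step 1: curr=18, set curr.next=prev(None) | reversed so far: 18
Step 2: curr=46, set curr.next=prev(18) | reversed so far: 46 -> 18
Step 3: curr=43, set curr.next=prev(46) | reversed so far: 43 -> 46 -> 18
Step 4: curr=12, set curr.next=prev(43) | reversed so far: 12 -> 43 -> 46 -> 18
Step 5: curr=26, set curr.next=prev(12) | reversed so far: 26 -> 12 -> 43 -> 46 -> 18

26 -> 12 -> 43 -> 46 -> 18 -> None


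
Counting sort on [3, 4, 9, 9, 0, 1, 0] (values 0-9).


Input: [3, 4, 9, 9, 0, 1, 0]
Counts: [2, 1, 0, 1, 1, 0, 0, 0, 0, 2]

Sorted: [0, 0, 1, 3, 4, 9, 9]


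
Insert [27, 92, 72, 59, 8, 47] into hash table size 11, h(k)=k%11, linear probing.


Insert 27: h=5 -> slot 5
Insert 92: h=4 -> slot 4
Insert 72: h=6 -> slot 6
Insert 59: h=4, 3 probes -> slot 7
Insert 8: h=8 -> slot 8
Insert 47: h=3 -> slot 3

Table: [None, None, None, 47, 92, 27, 72, 59, 8, None, None]


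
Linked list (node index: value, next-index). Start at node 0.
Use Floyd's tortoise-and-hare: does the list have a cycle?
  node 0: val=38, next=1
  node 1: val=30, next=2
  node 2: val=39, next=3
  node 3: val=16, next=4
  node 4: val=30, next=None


Floyd's tortoise (slow, +1) and hare (fast, +2):
  init: slow=0, fast=0
  step 1: slow=1, fast=2
  step 2: slow=2, fast=4
  step 3: fast -> None, no cycle

Cycle: no


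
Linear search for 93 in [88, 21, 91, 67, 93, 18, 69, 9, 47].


i=0: 88!=93
i=1: 21!=93
i=2: 91!=93
i=3: 67!=93
i=4: 93==93 found!

Found at 4, 5 comps


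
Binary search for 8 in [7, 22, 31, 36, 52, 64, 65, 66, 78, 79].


Step 1: lo=0, hi=9, mid=4, val=52
Step 2: lo=0, hi=3, mid=1, val=22
Step 3: lo=0, hi=0, mid=0, val=7

Not found


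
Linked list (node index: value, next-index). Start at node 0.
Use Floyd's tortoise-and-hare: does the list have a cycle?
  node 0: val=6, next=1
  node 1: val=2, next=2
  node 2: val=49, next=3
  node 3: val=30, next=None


Floyd's tortoise (slow, +1) and hare (fast, +2):
  init: slow=0, fast=0
  step 1: slow=1, fast=2
  step 2: fast 2->3->None, no cycle

Cycle: no


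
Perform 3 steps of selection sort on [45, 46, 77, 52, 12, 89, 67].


Initial: [45, 46, 77, 52, 12, 89, 67]
Step 1: min=12 at 4
  Swap: [12, 46, 77, 52, 45, 89, 67]
Step 2: min=45 at 4
  Swap: [12, 45, 77, 52, 46, 89, 67]
Step 3: min=46 at 4
  Swap: [12, 45, 46, 52, 77, 89, 67]

After 3 steps: [12, 45, 46, 52, 77, 89, 67]


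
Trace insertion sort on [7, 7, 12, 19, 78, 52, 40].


Initial: [7, 7, 12, 19, 78, 52, 40]
Insert 7: [7, 7, 12, 19, 78, 52, 40]
Insert 12: [7, 7, 12, 19, 78, 52, 40]
Insert 19: [7, 7, 12, 19, 78, 52, 40]
Insert 78: [7, 7, 12, 19, 78, 52, 40]
Insert 52: [7, 7, 12, 19, 52, 78, 40]
Insert 40: [7, 7, 12, 19, 40, 52, 78]

Sorted: [7, 7, 12, 19, 40, 52, 78]


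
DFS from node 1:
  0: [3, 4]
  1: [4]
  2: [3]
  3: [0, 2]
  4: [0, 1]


Visit 1, push [4]
Visit 4, push [0]
Visit 0, push [3]
Visit 3, push [2]
Visit 2, push []

DFS order: [1, 4, 0, 3, 2]


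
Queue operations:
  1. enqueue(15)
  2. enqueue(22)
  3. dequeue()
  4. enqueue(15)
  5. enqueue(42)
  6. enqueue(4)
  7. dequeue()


enqueue(15) -> [15]
enqueue(22) -> [15, 22]
dequeue()->15, [22]
enqueue(15) -> [22, 15]
enqueue(42) -> [22, 15, 42]
enqueue(4) -> [22, 15, 42, 4]
dequeue()->22, [15, 42, 4]

Final queue: [15, 42, 4]


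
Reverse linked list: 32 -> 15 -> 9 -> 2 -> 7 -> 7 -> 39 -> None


Step 1: curr=32, set curr.next=prev(None) | reversed so far: 32
Step 2: curr=15, set curr.next=prev(32) | reversed so far: 15 -> 32
Step 3: curr=9, set curr.next=prev(15) | reversed so far: 9 -> 15 -> 32
Step 4: curr=2, set curr.next=prev(9) | reversed so far: 2 -> 9 -> 15 -> 32
Step 5: curr=7, set curr.next=prev(2) | reversed so far: 7 -> 2 -> 9 -> 15 -> 32
Step 6: curr=7, set curr.next=prev(7) | reversed so far: 7 -> 7 -> 2 -> 9 -> 15 -> 32
Step 7: curr=39, set curr.next=prev(7) | reversed so far: 39 -> 7 -> 7 -> 2 -> 9 -> 15 -> 32

39 -> 7 -> 7 -> 2 -> 9 -> 15 -> 32 -> None


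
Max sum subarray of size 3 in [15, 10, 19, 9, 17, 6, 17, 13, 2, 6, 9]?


[0:3]: 44
[1:4]: 38
[2:5]: 45
[3:6]: 32
[4:7]: 40
[5:8]: 36
[6:9]: 32
[7:10]: 21
[8:11]: 17

Max: 45 at [2:5]


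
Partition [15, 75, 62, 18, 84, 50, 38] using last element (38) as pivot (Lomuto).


Pivot: 38
  15 <= 38: advance i (no swap)
  18 <= 38: swap -> [15, 18, 62, 75, 84, 50, 38]
Place pivot at 2: [15, 18, 38, 75, 84, 50, 62]

Partitioned: [15, 18, 38, 75, 84, 50, 62]


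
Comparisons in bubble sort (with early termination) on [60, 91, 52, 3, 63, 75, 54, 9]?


Algorithm: bubble sort (with early termination)
Input: [60, 91, 52, 3, 63, 75, 54, 9]
Sorted: [3, 9, 52, 54, 60, 63, 75, 91]

28


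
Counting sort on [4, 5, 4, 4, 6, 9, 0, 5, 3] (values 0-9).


Input: [4, 5, 4, 4, 6, 9, 0, 5, 3]
Counts: [1, 0, 0, 1, 3, 2, 1, 0, 0, 1]

Sorted: [0, 3, 4, 4, 4, 5, 5, 6, 9]


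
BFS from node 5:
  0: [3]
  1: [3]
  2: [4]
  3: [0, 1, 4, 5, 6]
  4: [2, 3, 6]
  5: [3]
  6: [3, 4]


Visit 5, enqueue [3]
Visit 3, enqueue [0, 1, 4, 6]
Visit 0, enqueue []
Visit 1, enqueue []
Visit 4, enqueue [2]
Visit 6, enqueue []
Visit 2, enqueue []

BFS order: [5, 3, 0, 1, 4, 6, 2]


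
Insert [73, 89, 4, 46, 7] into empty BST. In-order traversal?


Insert 73: root
Insert 89: R from 73
Insert 4: L from 73
Insert 46: L from 73 -> R from 4
Insert 7: L from 73 -> R from 4 -> L from 46

In-order: [4, 7, 46, 73, 89]


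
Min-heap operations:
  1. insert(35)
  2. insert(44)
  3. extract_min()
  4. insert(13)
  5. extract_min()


insert(35) -> [35]
insert(44) -> [35, 44]
extract_min()->35, [44]
insert(13) -> [13, 44]
extract_min()->13, [44]

Final heap: [44]


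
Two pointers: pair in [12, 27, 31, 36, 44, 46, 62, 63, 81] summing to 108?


lo=0(12)+hi=8(81)=93
lo=1(27)+hi=8(81)=108

Yes: 27+81=108


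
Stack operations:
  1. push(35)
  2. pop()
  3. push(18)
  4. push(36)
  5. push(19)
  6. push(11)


push(35) -> [35]
pop()->35, []
push(18) -> [18]
push(36) -> [18, 36]
push(19) -> [18, 36, 19]
push(11) -> [18, 36, 19, 11]

Final stack: [18, 36, 19, 11]


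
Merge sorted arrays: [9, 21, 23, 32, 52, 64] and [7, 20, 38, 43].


Take 7 from B
Take 9 from A
Take 20 from B
Take 21 from A
Take 23 from A
Take 32 from A
Take 38 from B
Take 43 from B

Merged: [7, 9, 20, 21, 23, 32, 38, 43, 52, 64]


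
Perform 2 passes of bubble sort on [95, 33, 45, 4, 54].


Initial: [95, 33, 45, 4, 54]
Pass 1: [33, 45, 4, 54, 95] (4 swaps)
Pass 2: [33, 4, 45, 54, 95] (1 swaps)

After 2 passes: [33, 4, 45, 54, 95]


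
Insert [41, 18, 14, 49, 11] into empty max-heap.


Insert 41: [41]
Insert 18: [41, 18]
Insert 14: [41, 18, 14]
Insert 49: [49, 41, 14, 18]
Insert 11: [49, 41, 14, 18, 11]

Final heap: [49, 41, 14, 18, 11]


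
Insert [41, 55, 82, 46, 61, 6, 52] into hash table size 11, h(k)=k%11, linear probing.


Insert 41: h=8 -> slot 8
Insert 55: h=0 -> slot 0
Insert 82: h=5 -> slot 5
Insert 46: h=2 -> slot 2
Insert 61: h=6 -> slot 6
Insert 6: h=6, 1 probes -> slot 7
Insert 52: h=8, 1 probes -> slot 9

Table: [55, None, 46, None, None, 82, 61, 6, 41, 52, None]


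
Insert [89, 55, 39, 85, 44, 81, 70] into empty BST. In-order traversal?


Insert 89: root
Insert 55: L from 89
Insert 39: L from 89 -> L from 55
Insert 85: L from 89 -> R from 55
Insert 44: L from 89 -> L from 55 -> R from 39
Insert 81: L from 89 -> R from 55 -> L from 85
Insert 70: L from 89 -> R from 55 -> L from 85 -> L from 81

In-order: [39, 44, 55, 70, 81, 85, 89]


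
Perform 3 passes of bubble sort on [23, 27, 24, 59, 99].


Initial: [23, 27, 24, 59, 99]
Pass 1: [23, 24, 27, 59, 99] (1 swaps)
Pass 2: [23, 24, 27, 59, 99] (0 swaps)
Pass 3: [23, 24, 27, 59, 99] (0 swaps)

After 3 passes: [23, 24, 27, 59, 99]


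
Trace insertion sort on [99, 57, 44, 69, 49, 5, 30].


Initial: [99, 57, 44, 69, 49, 5, 30]
Insert 57: [57, 99, 44, 69, 49, 5, 30]
Insert 44: [44, 57, 99, 69, 49, 5, 30]
Insert 69: [44, 57, 69, 99, 49, 5, 30]
Insert 49: [44, 49, 57, 69, 99, 5, 30]
Insert 5: [5, 44, 49, 57, 69, 99, 30]
Insert 30: [5, 30, 44, 49, 57, 69, 99]

Sorted: [5, 30, 44, 49, 57, 69, 99]


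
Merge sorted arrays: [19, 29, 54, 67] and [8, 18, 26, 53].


Take 8 from B
Take 18 from B
Take 19 from A
Take 26 from B
Take 29 from A
Take 53 from B

Merged: [8, 18, 19, 26, 29, 53, 54, 67]


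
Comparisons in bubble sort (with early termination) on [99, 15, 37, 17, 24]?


Algorithm: bubble sort (with early termination)
Input: [99, 15, 37, 17, 24]
Sorted: [15, 17, 24, 37, 99]

9


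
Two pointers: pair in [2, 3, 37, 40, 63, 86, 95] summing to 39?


lo=0(2)+hi=6(95)=97
lo=0(2)+hi=5(86)=88
lo=0(2)+hi=4(63)=65
lo=0(2)+hi=3(40)=42
lo=0(2)+hi=2(37)=39

Yes: 2+37=39


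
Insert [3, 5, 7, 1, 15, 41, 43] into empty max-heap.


Insert 3: [3]
Insert 5: [5, 3]
Insert 7: [7, 3, 5]
Insert 1: [7, 3, 5, 1]
Insert 15: [15, 7, 5, 1, 3]
Insert 41: [41, 7, 15, 1, 3, 5]
Insert 43: [43, 7, 41, 1, 3, 5, 15]

Final heap: [43, 7, 41, 1, 3, 5, 15]


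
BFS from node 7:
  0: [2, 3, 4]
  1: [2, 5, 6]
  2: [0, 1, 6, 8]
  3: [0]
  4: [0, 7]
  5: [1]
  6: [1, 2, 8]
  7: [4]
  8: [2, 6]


Visit 7, enqueue [4]
Visit 4, enqueue [0]
Visit 0, enqueue [2, 3]
Visit 2, enqueue [1, 6, 8]
Visit 3, enqueue []
Visit 1, enqueue [5]
Visit 6, enqueue []
Visit 8, enqueue []
Visit 5, enqueue []

BFS order: [7, 4, 0, 2, 3, 1, 6, 8, 5]


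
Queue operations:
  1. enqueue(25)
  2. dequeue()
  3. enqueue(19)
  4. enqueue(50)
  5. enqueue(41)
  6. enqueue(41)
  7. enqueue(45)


enqueue(25) -> [25]
dequeue()->25, []
enqueue(19) -> [19]
enqueue(50) -> [19, 50]
enqueue(41) -> [19, 50, 41]
enqueue(41) -> [19, 50, 41, 41]
enqueue(45) -> [19, 50, 41, 41, 45]

Final queue: [19, 50, 41, 41, 45]


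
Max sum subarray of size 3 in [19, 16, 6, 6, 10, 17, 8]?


[0:3]: 41
[1:4]: 28
[2:5]: 22
[3:6]: 33
[4:7]: 35

Max: 41 at [0:3]


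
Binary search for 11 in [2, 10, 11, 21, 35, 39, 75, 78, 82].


Step 1: lo=0, hi=8, mid=4, val=35
Step 2: lo=0, hi=3, mid=1, val=10
Step 3: lo=2, hi=3, mid=2, val=11

Found at index 2


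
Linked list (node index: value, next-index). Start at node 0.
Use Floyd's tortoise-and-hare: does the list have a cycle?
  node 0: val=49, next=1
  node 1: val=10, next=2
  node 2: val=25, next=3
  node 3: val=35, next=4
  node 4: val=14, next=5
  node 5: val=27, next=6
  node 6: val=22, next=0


Floyd's tortoise (slow, +1) and hare (fast, +2):
  init: slow=0, fast=0
  step 1: slow=1, fast=2
  step 2: slow=2, fast=4
  step 3: slow=3, fast=6
  step 4: slow=4, fast=1
  step 5: slow=5, fast=3
  step 6: slow=6, fast=5
  step 7: slow=0, fast=0
  slow == fast at node 0: cycle detected

Cycle: yes


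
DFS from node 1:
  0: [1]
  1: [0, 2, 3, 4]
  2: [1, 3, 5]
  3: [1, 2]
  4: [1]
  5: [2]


Visit 1, push [4, 3, 2, 0]
Visit 0, push []
Visit 2, push [5, 3]
Visit 3, push []
Visit 5, push []
Visit 4, push []

DFS order: [1, 0, 2, 3, 5, 4]


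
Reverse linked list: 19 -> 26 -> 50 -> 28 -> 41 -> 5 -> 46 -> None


Step 1: curr=19, set curr.next=prev(None) | reversed so far: 19
Step 2: curr=26, set curr.next=prev(19) | reversed so far: 26 -> 19
Step 3: curr=50, set curr.next=prev(26) | reversed so far: 50 -> 26 -> 19
Step 4: curr=28, set curr.next=prev(50) | reversed so far: 28 -> 50 -> 26 -> 19
Step 5: curr=41, set curr.next=prev(28) | reversed so far: 41 -> 28 -> 50 -> 26 -> 19
Step 6: curr=5, set curr.next=prev(41) | reversed so far: 5 -> 41 -> 28 -> 50 -> 26 -> 19
Step 7: curr=46, set curr.next=prev(5) | reversed so far: 46 -> 5 -> 41 -> 28 -> 50 -> 26 -> 19

46 -> 5 -> 41 -> 28 -> 50 -> 26 -> 19 -> None


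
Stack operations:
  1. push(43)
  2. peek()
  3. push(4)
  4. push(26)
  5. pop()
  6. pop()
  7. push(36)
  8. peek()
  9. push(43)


push(43) -> [43]
peek()->43
push(4) -> [43, 4]
push(26) -> [43, 4, 26]
pop()->26, [43, 4]
pop()->4, [43]
push(36) -> [43, 36]
peek()->36
push(43) -> [43, 36, 43]

Final stack: [43, 36, 43]


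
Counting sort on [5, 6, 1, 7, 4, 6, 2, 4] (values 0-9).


Input: [5, 6, 1, 7, 4, 6, 2, 4]
Counts: [0, 1, 1, 0, 2, 1, 2, 1, 0, 0]

Sorted: [1, 2, 4, 4, 5, 6, 6, 7]


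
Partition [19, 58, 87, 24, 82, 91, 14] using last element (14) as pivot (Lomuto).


Pivot: 14
Place pivot at 0: [14, 58, 87, 24, 82, 91, 19]

Partitioned: [14, 58, 87, 24, 82, 91, 19]


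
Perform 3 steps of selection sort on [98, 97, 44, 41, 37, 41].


Initial: [98, 97, 44, 41, 37, 41]
Step 1: min=37 at 4
  Swap: [37, 97, 44, 41, 98, 41]
Step 2: min=41 at 3
  Swap: [37, 41, 44, 97, 98, 41]
Step 3: min=41 at 5
  Swap: [37, 41, 41, 97, 98, 44]

After 3 steps: [37, 41, 41, 97, 98, 44]


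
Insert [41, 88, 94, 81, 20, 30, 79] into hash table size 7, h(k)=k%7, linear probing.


Insert 41: h=6 -> slot 6
Insert 88: h=4 -> slot 4
Insert 94: h=3 -> slot 3
Insert 81: h=4, 1 probes -> slot 5
Insert 20: h=6, 1 probes -> slot 0
Insert 30: h=2 -> slot 2
Insert 79: h=2, 6 probes -> slot 1

Table: [20, 79, 30, 94, 88, 81, 41]


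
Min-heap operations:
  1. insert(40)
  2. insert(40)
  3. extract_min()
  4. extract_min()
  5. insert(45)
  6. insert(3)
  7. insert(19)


insert(40) -> [40]
insert(40) -> [40, 40]
extract_min()->40, [40]
extract_min()->40, []
insert(45) -> [45]
insert(3) -> [3, 45]
insert(19) -> [3, 45, 19]

Final heap: [3, 45, 19]


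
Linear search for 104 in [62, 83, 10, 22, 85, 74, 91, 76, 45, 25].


i=0: 62!=104
i=1: 83!=104
i=2: 10!=104
i=3: 22!=104
i=4: 85!=104
i=5: 74!=104
i=6: 91!=104
i=7: 76!=104
i=8: 45!=104
i=9: 25!=104

Not found, 10 comps


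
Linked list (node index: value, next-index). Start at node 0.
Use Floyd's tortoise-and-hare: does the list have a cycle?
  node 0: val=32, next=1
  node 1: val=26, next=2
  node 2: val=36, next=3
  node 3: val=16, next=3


Floyd's tortoise (slow, +1) and hare (fast, +2):
  init: slow=0, fast=0
  step 1: slow=1, fast=2
  step 2: slow=2, fast=3
  step 3: slow=3, fast=3
  slow == fast at node 3: cycle detected

Cycle: yes


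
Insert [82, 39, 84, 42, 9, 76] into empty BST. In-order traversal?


Insert 82: root
Insert 39: L from 82
Insert 84: R from 82
Insert 42: L from 82 -> R from 39
Insert 9: L from 82 -> L from 39
Insert 76: L from 82 -> R from 39 -> R from 42

In-order: [9, 39, 42, 76, 82, 84]


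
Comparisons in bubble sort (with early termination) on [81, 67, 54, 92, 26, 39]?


Algorithm: bubble sort (with early termination)
Input: [81, 67, 54, 92, 26, 39]
Sorted: [26, 39, 54, 67, 81, 92]

15


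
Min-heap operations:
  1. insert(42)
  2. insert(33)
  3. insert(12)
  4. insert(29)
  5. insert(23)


insert(42) -> [42]
insert(33) -> [33, 42]
insert(12) -> [12, 42, 33]
insert(29) -> [12, 29, 33, 42]
insert(23) -> [12, 23, 33, 42, 29]

Final heap: [12, 23, 33, 42, 29]


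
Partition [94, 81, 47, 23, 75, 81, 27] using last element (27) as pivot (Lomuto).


Pivot: 27
  23 <= 27: swap -> [23, 81, 47, 94, 75, 81, 27]
Place pivot at 1: [23, 27, 47, 94, 75, 81, 81]

Partitioned: [23, 27, 47, 94, 75, 81, 81]


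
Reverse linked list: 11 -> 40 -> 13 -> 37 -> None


Step 1: curr=11, set curr.next=prev(None) | reversed so far: 11
Step 2: curr=40, set curr.next=prev(11) | reversed so far: 40 -> 11
Step 3: curr=13, set curr.next=prev(40) | reversed so far: 13 -> 40 -> 11
Step 4: curr=37, set curr.next=prev(13) | reversed so far: 37 -> 13 -> 40 -> 11

37 -> 13 -> 40 -> 11 -> None


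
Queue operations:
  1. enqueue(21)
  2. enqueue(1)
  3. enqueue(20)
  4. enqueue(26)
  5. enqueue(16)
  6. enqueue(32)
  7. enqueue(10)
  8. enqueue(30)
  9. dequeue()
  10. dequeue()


enqueue(21) -> [21]
enqueue(1) -> [21, 1]
enqueue(20) -> [21, 1, 20]
enqueue(26) -> [21, 1, 20, 26]
enqueue(16) -> [21, 1, 20, 26, 16]
enqueue(32) -> [21, 1, 20, 26, 16, 32]
enqueue(10) -> [21, 1, 20, 26, 16, 32, 10]
enqueue(30) -> [21, 1, 20, 26, 16, 32, 10, 30]
dequeue()->21, [1, 20, 26, 16, 32, 10, 30]
dequeue()->1, [20, 26, 16, 32, 10, 30]

Final queue: [20, 26, 16, 32, 10, 30]


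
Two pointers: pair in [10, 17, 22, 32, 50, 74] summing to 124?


lo=0(10)+hi=5(74)=84
lo=1(17)+hi=5(74)=91
lo=2(22)+hi=5(74)=96
lo=3(32)+hi=5(74)=106
lo=4(50)+hi=5(74)=124

Yes: 50+74=124


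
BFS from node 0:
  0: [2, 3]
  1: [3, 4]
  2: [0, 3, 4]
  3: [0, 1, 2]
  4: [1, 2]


Visit 0, enqueue [2, 3]
Visit 2, enqueue [4]
Visit 3, enqueue [1]
Visit 4, enqueue []
Visit 1, enqueue []

BFS order: [0, 2, 3, 4, 1]


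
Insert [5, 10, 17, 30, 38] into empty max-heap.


Insert 5: [5]
Insert 10: [10, 5]
Insert 17: [17, 5, 10]
Insert 30: [30, 17, 10, 5]
Insert 38: [38, 30, 10, 5, 17]

Final heap: [38, 30, 10, 5, 17]


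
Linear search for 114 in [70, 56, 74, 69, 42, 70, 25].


i=0: 70!=114
i=1: 56!=114
i=2: 74!=114
i=3: 69!=114
i=4: 42!=114
i=5: 70!=114
i=6: 25!=114

Not found, 7 comps


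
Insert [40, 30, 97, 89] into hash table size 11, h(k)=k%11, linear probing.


Insert 40: h=7 -> slot 7
Insert 30: h=8 -> slot 8
Insert 97: h=9 -> slot 9
Insert 89: h=1 -> slot 1

Table: [None, 89, None, None, None, None, None, 40, 30, 97, None]


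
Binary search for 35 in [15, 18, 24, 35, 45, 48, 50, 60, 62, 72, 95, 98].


Step 1: lo=0, hi=11, mid=5, val=48
Step 2: lo=0, hi=4, mid=2, val=24
Step 3: lo=3, hi=4, mid=3, val=35

Found at index 3


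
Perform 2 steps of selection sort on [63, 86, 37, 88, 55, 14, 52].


Initial: [63, 86, 37, 88, 55, 14, 52]
Step 1: min=14 at 5
  Swap: [14, 86, 37, 88, 55, 63, 52]
Step 2: min=37 at 2
  Swap: [14, 37, 86, 88, 55, 63, 52]

After 2 steps: [14, 37, 86, 88, 55, 63, 52]


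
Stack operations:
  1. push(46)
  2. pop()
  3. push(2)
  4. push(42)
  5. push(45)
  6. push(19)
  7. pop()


push(46) -> [46]
pop()->46, []
push(2) -> [2]
push(42) -> [2, 42]
push(45) -> [2, 42, 45]
push(19) -> [2, 42, 45, 19]
pop()->19, [2, 42, 45]

Final stack: [2, 42, 45]


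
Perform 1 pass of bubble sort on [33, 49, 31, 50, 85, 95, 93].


Initial: [33, 49, 31, 50, 85, 95, 93]
Pass 1: [33, 31, 49, 50, 85, 93, 95] (2 swaps)

After 1 pass: [33, 31, 49, 50, 85, 93, 95]


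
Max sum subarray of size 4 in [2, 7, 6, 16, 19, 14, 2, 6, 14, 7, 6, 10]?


[0:4]: 31
[1:5]: 48
[2:6]: 55
[3:7]: 51
[4:8]: 41
[5:9]: 36
[6:10]: 29
[7:11]: 33
[8:12]: 37

Max: 55 at [2:6]


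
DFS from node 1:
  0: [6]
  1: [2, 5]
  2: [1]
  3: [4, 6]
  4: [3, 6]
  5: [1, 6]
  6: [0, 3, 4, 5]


Visit 1, push [5, 2]
Visit 2, push []
Visit 5, push [6]
Visit 6, push [4, 3, 0]
Visit 0, push []
Visit 3, push [4]
Visit 4, push []

DFS order: [1, 2, 5, 6, 0, 3, 4]


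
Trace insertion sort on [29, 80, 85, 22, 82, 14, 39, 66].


Initial: [29, 80, 85, 22, 82, 14, 39, 66]
Insert 80: [29, 80, 85, 22, 82, 14, 39, 66]
Insert 85: [29, 80, 85, 22, 82, 14, 39, 66]
Insert 22: [22, 29, 80, 85, 82, 14, 39, 66]
Insert 82: [22, 29, 80, 82, 85, 14, 39, 66]
Insert 14: [14, 22, 29, 80, 82, 85, 39, 66]
Insert 39: [14, 22, 29, 39, 80, 82, 85, 66]
Insert 66: [14, 22, 29, 39, 66, 80, 82, 85]

Sorted: [14, 22, 29, 39, 66, 80, 82, 85]


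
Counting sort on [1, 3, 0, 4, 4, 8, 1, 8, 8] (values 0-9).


Input: [1, 3, 0, 4, 4, 8, 1, 8, 8]
Counts: [1, 2, 0, 1, 2, 0, 0, 0, 3, 0]

Sorted: [0, 1, 1, 3, 4, 4, 8, 8, 8]


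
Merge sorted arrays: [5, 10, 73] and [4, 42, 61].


Take 4 from B
Take 5 from A
Take 10 from A
Take 42 from B
Take 61 from B

Merged: [4, 5, 10, 42, 61, 73]


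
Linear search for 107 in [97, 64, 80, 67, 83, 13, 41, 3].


i=0: 97!=107
i=1: 64!=107
i=2: 80!=107
i=3: 67!=107
i=4: 83!=107
i=5: 13!=107
i=6: 41!=107
i=7: 3!=107

Not found, 8 comps


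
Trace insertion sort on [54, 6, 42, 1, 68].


Initial: [54, 6, 42, 1, 68]
Insert 6: [6, 54, 42, 1, 68]
Insert 42: [6, 42, 54, 1, 68]
Insert 1: [1, 6, 42, 54, 68]
Insert 68: [1, 6, 42, 54, 68]

Sorted: [1, 6, 42, 54, 68]


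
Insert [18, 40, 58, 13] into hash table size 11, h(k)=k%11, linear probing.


Insert 18: h=7 -> slot 7
Insert 40: h=7, 1 probes -> slot 8
Insert 58: h=3 -> slot 3
Insert 13: h=2 -> slot 2

Table: [None, None, 13, 58, None, None, None, 18, 40, None, None]


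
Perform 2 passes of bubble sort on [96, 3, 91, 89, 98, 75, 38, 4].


Initial: [96, 3, 91, 89, 98, 75, 38, 4]
Pass 1: [3, 91, 89, 96, 75, 38, 4, 98] (6 swaps)
Pass 2: [3, 89, 91, 75, 38, 4, 96, 98] (4 swaps)

After 2 passes: [3, 89, 91, 75, 38, 4, 96, 98]


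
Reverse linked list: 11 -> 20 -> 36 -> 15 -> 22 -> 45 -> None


Step 1: curr=11, set curr.next=prev(None) | reversed so far: 11
Step 2: curr=20, set curr.next=prev(11) | reversed so far: 20 -> 11
Step 3: curr=36, set curr.next=prev(20) | reversed so far: 36 -> 20 -> 11
Step 4: curr=15, set curr.next=prev(36) | reversed so far: 15 -> 36 -> 20 -> 11
Step 5: curr=22, set curr.next=prev(15) | reversed so far: 22 -> 15 -> 36 -> 20 -> 11
Step 6: curr=45, set curr.next=prev(22) | reversed so far: 45 -> 22 -> 15 -> 36 -> 20 -> 11

45 -> 22 -> 15 -> 36 -> 20 -> 11 -> None


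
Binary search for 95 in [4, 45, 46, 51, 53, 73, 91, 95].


Step 1: lo=0, hi=7, mid=3, val=51
Step 2: lo=4, hi=7, mid=5, val=73
Step 3: lo=6, hi=7, mid=6, val=91
Step 4: lo=7, hi=7, mid=7, val=95

Found at index 7


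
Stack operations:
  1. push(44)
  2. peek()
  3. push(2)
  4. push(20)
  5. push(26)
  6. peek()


push(44) -> [44]
peek()->44
push(2) -> [44, 2]
push(20) -> [44, 2, 20]
push(26) -> [44, 2, 20, 26]
peek()->26

Final stack: [44, 2, 20, 26]


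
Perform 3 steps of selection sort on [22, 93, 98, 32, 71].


Initial: [22, 93, 98, 32, 71]
Step 1: min=22 at 0
  Swap: [22, 93, 98, 32, 71]
Step 2: min=32 at 3
  Swap: [22, 32, 98, 93, 71]
Step 3: min=71 at 4
  Swap: [22, 32, 71, 93, 98]

After 3 steps: [22, 32, 71, 93, 98]


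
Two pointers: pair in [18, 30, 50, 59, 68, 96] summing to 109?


lo=0(18)+hi=5(96)=114
lo=0(18)+hi=4(68)=86
lo=1(30)+hi=4(68)=98
lo=2(50)+hi=4(68)=118
lo=2(50)+hi=3(59)=109

Yes: 50+59=109


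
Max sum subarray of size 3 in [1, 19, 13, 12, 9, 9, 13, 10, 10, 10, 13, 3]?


[0:3]: 33
[1:4]: 44
[2:5]: 34
[3:6]: 30
[4:7]: 31
[5:8]: 32
[6:9]: 33
[7:10]: 30
[8:11]: 33
[9:12]: 26

Max: 44 at [1:4]


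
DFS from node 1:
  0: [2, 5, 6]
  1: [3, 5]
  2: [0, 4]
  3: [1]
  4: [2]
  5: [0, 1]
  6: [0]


Visit 1, push [5, 3]
Visit 3, push []
Visit 5, push [0]
Visit 0, push [6, 2]
Visit 2, push [4]
Visit 4, push []
Visit 6, push []

DFS order: [1, 3, 5, 0, 2, 4, 6]


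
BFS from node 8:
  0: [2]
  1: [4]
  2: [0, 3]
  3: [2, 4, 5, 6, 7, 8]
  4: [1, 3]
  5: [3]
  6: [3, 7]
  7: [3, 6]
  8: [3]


Visit 8, enqueue [3]
Visit 3, enqueue [2, 4, 5, 6, 7]
Visit 2, enqueue [0]
Visit 4, enqueue [1]
Visit 5, enqueue []
Visit 6, enqueue []
Visit 7, enqueue []
Visit 0, enqueue []
Visit 1, enqueue []

BFS order: [8, 3, 2, 4, 5, 6, 7, 0, 1]


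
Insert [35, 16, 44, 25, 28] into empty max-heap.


Insert 35: [35]
Insert 16: [35, 16]
Insert 44: [44, 16, 35]
Insert 25: [44, 25, 35, 16]
Insert 28: [44, 28, 35, 16, 25]

Final heap: [44, 28, 35, 16, 25]


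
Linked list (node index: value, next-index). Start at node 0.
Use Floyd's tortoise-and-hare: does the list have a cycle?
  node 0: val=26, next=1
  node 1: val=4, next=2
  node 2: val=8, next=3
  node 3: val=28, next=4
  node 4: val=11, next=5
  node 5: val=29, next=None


Floyd's tortoise (slow, +1) and hare (fast, +2):
  init: slow=0, fast=0
  step 1: slow=1, fast=2
  step 2: slow=2, fast=4
  step 3: fast 4->5->None, no cycle

Cycle: no


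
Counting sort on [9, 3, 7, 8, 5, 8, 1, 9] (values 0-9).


Input: [9, 3, 7, 8, 5, 8, 1, 9]
Counts: [0, 1, 0, 1, 0, 1, 0, 1, 2, 2]

Sorted: [1, 3, 5, 7, 8, 8, 9, 9]


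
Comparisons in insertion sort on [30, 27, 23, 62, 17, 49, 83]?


Algorithm: insertion sort
Input: [30, 27, 23, 62, 17, 49, 83]
Sorted: [17, 23, 27, 30, 49, 62, 83]

11


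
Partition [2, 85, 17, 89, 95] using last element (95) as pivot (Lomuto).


Pivot: 95
  2 <= 95: advance i (no swap)
  85 <= 95: advance i (no swap)
  17 <= 95: advance i (no swap)
  89 <= 95: advance i (no swap)
Place pivot at 4: [2, 85, 17, 89, 95]

Partitioned: [2, 85, 17, 89, 95]


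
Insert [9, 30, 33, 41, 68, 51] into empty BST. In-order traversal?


Insert 9: root
Insert 30: R from 9
Insert 33: R from 9 -> R from 30
Insert 41: R from 9 -> R from 30 -> R from 33
Insert 68: R from 9 -> R from 30 -> R from 33 -> R from 41
Insert 51: R from 9 -> R from 30 -> R from 33 -> R from 41 -> L from 68

In-order: [9, 30, 33, 41, 51, 68]


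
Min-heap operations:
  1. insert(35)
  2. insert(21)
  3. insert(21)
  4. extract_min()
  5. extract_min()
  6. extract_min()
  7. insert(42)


insert(35) -> [35]
insert(21) -> [21, 35]
insert(21) -> [21, 35, 21]
extract_min()->21, [21, 35]
extract_min()->21, [35]
extract_min()->35, []
insert(42) -> [42]

Final heap: [42]


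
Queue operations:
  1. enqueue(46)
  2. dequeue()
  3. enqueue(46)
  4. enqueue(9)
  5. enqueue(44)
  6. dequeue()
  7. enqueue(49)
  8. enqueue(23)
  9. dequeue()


enqueue(46) -> [46]
dequeue()->46, []
enqueue(46) -> [46]
enqueue(9) -> [46, 9]
enqueue(44) -> [46, 9, 44]
dequeue()->46, [9, 44]
enqueue(49) -> [9, 44, 49]
enqueue(23) -> [9, 44, 49, 23]
dequeue()->9, [44, 49, 23]

Final queue: [44, 49, 23]


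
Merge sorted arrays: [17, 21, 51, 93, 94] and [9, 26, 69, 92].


Take 9 from B
Take 17 from A
Take 21 from A
Take 26 from B
Take 51 from A
Take 69 from B
Take 92 from B

Merged: [9, 17, 21, 26, 51, 69, 92, 93, 94]


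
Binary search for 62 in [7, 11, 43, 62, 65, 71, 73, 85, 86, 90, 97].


Step 1: lo=0, hi=10, mid=5, val=71
Step 2: lo=0, hi=4, mid=2, val=43
Step 3: lo=3, hi=4, mid=3, val=62

Found at index 3


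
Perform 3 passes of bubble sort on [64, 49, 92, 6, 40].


Initial: [64, 49, 92, 6, 40]
Pass 1: [49, 64, 6, 40, 92] (3 swaps)
Pass 2: [49, 6, 40, 64, 92] (2 swaps)
Pass 3: [6, 40, 49, 64, 92] (2 swaps)

After 3 passes: [6, 40, 49, 64, 92]


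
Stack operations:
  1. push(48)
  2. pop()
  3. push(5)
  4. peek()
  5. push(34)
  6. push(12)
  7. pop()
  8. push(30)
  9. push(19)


push(48) -> [48]
pop()->48, []
push(5) -> [5]
peek()->5
push(34) -> [5, 34]
push(12) -> [5, 34, 12]
pop()->12, [5, 34]
push(30) -> [5, 34, 30]
push(19) -> [5, 34, 30, 19]

Final stack: [5, 34, 30, 19]


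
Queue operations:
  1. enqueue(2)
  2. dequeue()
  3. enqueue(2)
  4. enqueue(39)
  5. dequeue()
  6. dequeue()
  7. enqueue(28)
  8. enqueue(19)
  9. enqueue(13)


enqueue(2) -> [2]
dequeue()->2, []
enqueue(2) -> [2]
enqueue(39) -> [2, 39]
dequeue()->2, [39]
dequeue()->39, []
enqueue(28) -> [28]
enqueue(19) -> [28, 19]
enqueue(13) -> [28, 19, 13]

Final queue: [28, 19, 13]


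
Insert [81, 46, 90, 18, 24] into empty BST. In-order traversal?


Insert 81: root
Insert 46: L from 81
Insert 90: R from 81
Insert 18: L from 81 -> L from 46
Insert 24: L from 81 -> L from 46 -> R from 18

In-order: [18, 24, 46, 81, 90]


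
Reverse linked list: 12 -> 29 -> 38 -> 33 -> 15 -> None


Step 1: curr=12, set curr.next=prev(None) | reversed so far: 12
Step 2: curr=29, set curr.next=prev(12) | reversed so far: 29 -> 12
Step 3: curr=38, set curr.next=prev(29) | reversed so far: 38 -> 29 -> 12
Step 4: curr=33, set curr.next=prev(38) | reversed so far: 33 -> 38 -> 29 -> 12
Step 5: curr=15, set curr.next=prev(33) | reversed so far: 15 -> 33 -> 38 -> 29 -> 12

15 -> 33 -> 38 -> 29 -> 12 -> None


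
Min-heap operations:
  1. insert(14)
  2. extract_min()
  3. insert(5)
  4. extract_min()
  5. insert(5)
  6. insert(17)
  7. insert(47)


insert(14) -> [14]
extract_min()->14, []
insert(5) -> [5]
extract_min()->5, []
insert(5) -> [5]
insert(17) -> [5, 17]
insert(47) -> [5, 17, 47]

Final heap: [5, 17, 47]


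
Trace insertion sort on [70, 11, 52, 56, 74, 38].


Initial: [70, 11, 52, 56, 74, 38]
Insert 11: [11, 70, 52, 56, 74, 38]
Insert 52: [11, 52, 70, 56, 74, 38]
Insert 56: [11, 52, 56, 70, 74, 38]
Insert 74: [11, 52, 56, 70, 74, 38]
Insert 38: [11, 38, 52, 56, 70, 74]

Sorted: [11, 38, 52, 56, 70, 74]


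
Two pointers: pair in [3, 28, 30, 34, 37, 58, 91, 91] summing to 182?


lo=0(3)+hi=7(91)=94
lo=1(28)+hi=7(91)=119
lo=2(30)+hi=7(91)=121
lo=3(34)+hi=7(91)=125
lo=4(37)+hi=7(91)=128
lo=5(58)+hi=7(91)=149
lo=6(91)+hi=7(91)=182

Yes: 91+91=182


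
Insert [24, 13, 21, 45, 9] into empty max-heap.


Insert 24: [24]
Insert 13: [24, 13]
Insert 21: [24, 13, 21]
Insert 45: [45, 24, 21, 13]
Insert 9: [45, 24, 21, 13, 9]

Final heap: [45, 24, 21, 13, 9]


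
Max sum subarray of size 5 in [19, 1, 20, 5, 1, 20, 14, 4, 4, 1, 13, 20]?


[0:5]: 46
[1:6]: 47
[2:7]: 60
[3:8]: 44
[4:9]: 43
[5:10]: 43
[6:11]: 36
[7:12]: 42

Max: 60 at [2:7]


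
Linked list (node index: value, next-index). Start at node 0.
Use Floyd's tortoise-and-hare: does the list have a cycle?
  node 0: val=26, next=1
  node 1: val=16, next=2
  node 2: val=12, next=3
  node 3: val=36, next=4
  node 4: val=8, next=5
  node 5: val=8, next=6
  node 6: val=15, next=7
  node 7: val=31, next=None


Floyd's tortoise (slow, +1) and hare (fast, +2):
  init: slow=0, fast=0
  step 1: slow=1, fast=2
  step 2: slow=2, fast=4
  step 3: slow=3, fast=6
  step 4: fast 6->7->None, no cycle

Cycle: no


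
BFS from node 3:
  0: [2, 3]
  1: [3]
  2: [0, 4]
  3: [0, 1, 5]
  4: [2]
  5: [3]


Visit 3, enqueue [0, 1, 5]
Visit 0, enqueue [2]
Visit 1, enqueue []
Visit 5, enqueue []
Visit 2, enqueue [4]
Visit 4, enqueue []

BFS order: [3, 0, 1, 5, 2, 4]


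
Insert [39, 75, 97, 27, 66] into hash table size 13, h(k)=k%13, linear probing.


Insert 39: h=0 -> slot 0
Insert 75: h=10 -> slot 10
Insert 97: h=6 -> slot 6
Insert 27: h=1 -> slot 1
Insert 66: h=1, 1 probes -> slot 2

Table: [39, 27, 66, None, None, None, 97, None, None, None, 75, None, None]
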